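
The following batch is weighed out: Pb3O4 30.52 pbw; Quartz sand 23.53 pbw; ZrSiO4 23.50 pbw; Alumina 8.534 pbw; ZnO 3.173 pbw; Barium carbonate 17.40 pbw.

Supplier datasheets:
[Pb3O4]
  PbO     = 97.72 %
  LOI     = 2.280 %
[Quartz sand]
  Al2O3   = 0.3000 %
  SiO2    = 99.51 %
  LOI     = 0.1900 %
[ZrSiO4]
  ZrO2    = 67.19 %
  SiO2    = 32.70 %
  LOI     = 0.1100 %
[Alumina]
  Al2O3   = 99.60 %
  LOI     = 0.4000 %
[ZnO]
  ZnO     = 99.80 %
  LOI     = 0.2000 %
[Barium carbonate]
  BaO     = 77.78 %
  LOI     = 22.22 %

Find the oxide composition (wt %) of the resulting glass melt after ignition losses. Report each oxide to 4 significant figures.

Glass mass = 102.0 pbw (batch 106.7 − LOI 4.673).
Composition: ZrO2 15.48%, Al2O3 8.404%, SiO2 30.49%, ZnO 3.105%, PbO 29.24%, BaO 13.27%

The intermediate values appear (rounded to four significant figures) as written. All arithmetic holds full precision through the solve; exactly one rounding is applied to each reported number. All derived quantities are recomputed at full precision (yield, six oxide percentages, glass mass, the totals, LOI) starting from the weights per 102.0 pbw of glass exactly as printed in problem or answer.
Mass of each oxide from the mix:
  ZrO2: 23.50·0.6719 = 15.79 pbw
  Al2O3: 23.53·0.003000 + 8.534·0.9960 = 8.570 pbw
  SiO2: 23.53·0.9951 + 23.50·0.3270 = 31.10 pbw
  ZnO: 3.173·0.9980 = 3.167 pbw
  PbO: 30.52·0.9772 = 29.82 pbw
  BaO: 17.40·0.7778 = 13.53 pbw
LOI: 30.52·0.02280 + 23.53·0.001900 + 23.50·0.001100 + 8.534·0.004000 + 3.173·0.002000 + 17.40·0.2222 = 4.673 pbw
Net of LOI, the glass mass = 106.7 − 4.673 = 102.0 pbw (the oxide masses sum to this)
each wt % is 100 × oxide ÷ glass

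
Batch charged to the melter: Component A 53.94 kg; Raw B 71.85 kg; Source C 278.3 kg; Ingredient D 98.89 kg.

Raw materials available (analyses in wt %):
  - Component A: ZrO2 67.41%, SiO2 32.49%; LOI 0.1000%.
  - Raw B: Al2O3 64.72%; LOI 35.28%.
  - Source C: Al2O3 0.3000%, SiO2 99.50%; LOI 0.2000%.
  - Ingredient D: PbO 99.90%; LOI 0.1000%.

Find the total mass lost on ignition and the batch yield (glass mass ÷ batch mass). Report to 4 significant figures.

LOI loss = 26.06 kg; glass = 476.9 kg; yield = 94.82%

All arithmetic runs at full float precision at all times — working values are displayed (rounded to four significant digits) when written out. Exactly one rounding goes into each reported number. Derived quantities are recomputed in full precision (the totals, LOI, the four compositions, the yield, net glass mass) from the batch weights for 476.9 kg of glass, as written in the problem or the answer.
Per-material ignition loss:
  Component A: 53.94 × 0.001000 = 0.05394 kg
  Raw B: 71.85 × 0.3528 = 25.35 kg
  Source C: 278.3 × 0.002000 = 0.5566 kg
  Ingredient D: 98.89 × 0.001000 = 0.09889 kg
Total LOI = 26.06 kg
Glass = batch − LOI = 503.0 − 26.06 = 476.9 kg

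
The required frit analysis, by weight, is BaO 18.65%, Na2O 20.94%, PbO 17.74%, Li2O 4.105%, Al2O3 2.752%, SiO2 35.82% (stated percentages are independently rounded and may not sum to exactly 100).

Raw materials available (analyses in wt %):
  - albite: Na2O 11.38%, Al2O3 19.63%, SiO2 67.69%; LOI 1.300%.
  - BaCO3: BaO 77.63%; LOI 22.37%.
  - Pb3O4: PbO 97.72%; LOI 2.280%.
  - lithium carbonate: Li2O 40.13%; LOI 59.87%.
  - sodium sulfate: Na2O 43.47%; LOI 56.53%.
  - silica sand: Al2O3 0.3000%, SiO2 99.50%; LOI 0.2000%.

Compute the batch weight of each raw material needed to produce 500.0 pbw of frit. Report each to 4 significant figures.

Batch per 500.0 pbw frit:
  albite: 68.05 pbw
  BaCO3: 120.1 pbw
  Pb3O4: 90.77 pbw
  lithium carbonate: 51.15 pbw
  sodium sulfate: 223.0 pbw
  silica sand: 133.7 pbw
Total batch = 686.8 pbw; LOI loss = 186.8 pbw; yield = 72.80%

Exact precision is maintained at every stage — in-progress results are printed, rounded to 4 significant figures, on the page. Every reported value receives exactly one rounding — derived quantities are re-derived at exact precision (the yield, glass mass, LOI, the six compositions, the totals) from the batch weights for 500.0 pbw of glass, as set out in the problem or the answer.
Per-oxide target masses for 500.0 pbw frit:
  BaO: 18.65% × 500.0 = 93.25 pbw
  Na2O: 20.94% × 500.0 = 104.7 pbw
  PbO: 17.74% × 500.0 = 88.70 pbw
  Li2O: 4.105% × 500.0 = 20.52 pbw
  Al2O3: 2.752% × 500.0 = 13.76 pbw
  SiO2: 35.82% × 500.0 = 179.1 pbw
Sums-versus-targets review per the reported batch figures, under the basis named above (sums match the target masses inside rounding margins):
  BaO: 120.1·0.7763 = 93.23 pbw (target 93.25 pbw)
  Na2O: 68.05·0.1138 + 223.0·0.4347 = 104.7 pbw (target 104.7 pbw)
  PbO: 90.77·0.9772 = 88.70 pbw (target 88.70 pbw)
  Li2O: 51.15·0.4013 = 20.53 pbw (target 20.52 pbw)
  Al2O3: 68.05·0.1963 + 133.7·0.003000 = 13.76 pbw (target 13.76 pbw)
  SiO2: 68.05·0.6769 + 133.7·0.9950 = 179.1 pbw (target 179.1 pbw)
Mass balance on the glass: net batch after ignition = 500.0 pbw (summing oxide targets gives 500.0 pbw; versus the stated basis of 500.0 pbw — rounding explains the deltas).
Adding the batch up: Σ batch = 686.8 pbw; LOI loss = Σ batch·LOI = 186.8 pbw; yield: glass divided by total = 72.80%.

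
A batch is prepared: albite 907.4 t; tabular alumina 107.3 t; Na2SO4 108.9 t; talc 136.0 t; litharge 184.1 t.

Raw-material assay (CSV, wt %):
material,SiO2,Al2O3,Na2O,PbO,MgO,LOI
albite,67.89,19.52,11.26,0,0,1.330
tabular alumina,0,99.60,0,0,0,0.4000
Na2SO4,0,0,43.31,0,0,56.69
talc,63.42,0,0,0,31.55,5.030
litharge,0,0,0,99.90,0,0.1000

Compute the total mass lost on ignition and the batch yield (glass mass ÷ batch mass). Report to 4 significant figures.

LOI loss = 81.26 t; glass = 1362 t; yield = 94.37%

The intermediate values are printed rounded to four significant figures on the page — full float precision is held throughout — each reported value takes exactly one rounding — the derived quantities, which include glass mass, the yield, ignition loss, the totals, five oxide percentages, are carried in full precision, as quoted within the problem or answer text, using the weight values per 1362 t of glass.
Each material's LOI contribution:
  albite: 907.4 × 0.01330 = 12.07 t
  tabular alumina: 107.3 × 0.004000 = 0.4292 t
  Na2SO4: 108.9 × 0.5669 = 61.74 t
  talc: 136.0 × 0.05030 = 6.841 t
  litharge: 184.1 × 0.001000 = 0.1841 t
Total LOI = 81.26 t
Glass = batch − LOI = 1444 − 81.26 = 1362 t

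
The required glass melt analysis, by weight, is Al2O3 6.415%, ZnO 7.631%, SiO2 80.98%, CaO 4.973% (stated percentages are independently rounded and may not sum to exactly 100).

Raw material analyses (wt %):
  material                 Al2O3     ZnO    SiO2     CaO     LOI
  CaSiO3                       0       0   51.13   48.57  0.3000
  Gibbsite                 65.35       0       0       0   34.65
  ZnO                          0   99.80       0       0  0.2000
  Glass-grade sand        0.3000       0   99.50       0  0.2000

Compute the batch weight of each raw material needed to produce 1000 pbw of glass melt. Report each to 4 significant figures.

In-progress results are printed rounded to 4 significant figures when written out — all arithmetic runs at full float precision from start to finish — exactly one rounding is applied to every reported result — the derived quantities, including the totals, yield, the four compositions, ignition loss, net glass mass, are re-derived from the weighed amounts per 1000 pbw of glass at full precision, as written in question or answer.
Target oxide masses per 1000 pbw glass melt:
  Al2O3: 6.415% × 1000 = 64.15 pbw
  ZnO: 7.631% × 1000 = 76.31 pbw
  SiO2: 80.98% × 1000 = 809.8 pbw
  CaO: 4.973% × 1000 = 49.73 pbw
Checking each oxide sum per the reported batch figures, on the stated basis (summed amounts equal target values modulo rounding of the values):
  Al2O3: 94.67·0.6535 + 761.3·0.003000 = 64.15 pbw (target 64.15 pbw)
  ZnO: 76.46·0.9980 = 76.31 pbw (target 76.31 pbw)
  SiO2: 102.4·0.5113 + 761.3·0.9950 = 809.9 pbw (target 809.8 pbw)
  CaO: 102.4·0.4857 = 49.74 pbw (target 49.73 pbw)
The glass-mass cross-check: total charge less LOI = 1000 pbw (targets for the oxides total 1000 pbw; stated basis 1000 pbw — rounding explains the deltas).
Summing the batch: Σ batch = 1035 pbw; the LOI term Σ batch·LOI equals 34.79 pbw; yield: glass divided by total = 96.64%.

Batch per 1000 pbw glass melt:
  CaSiO3: 102.4 pbw
  Gibbsite: 94.67 pbw
  ZnO: 76.46 pbw
  Glass-grade sand: 761.3 pbw
Total batch = 1035 pbw; LOI loss = 34.79 pbw; yield = 96.64%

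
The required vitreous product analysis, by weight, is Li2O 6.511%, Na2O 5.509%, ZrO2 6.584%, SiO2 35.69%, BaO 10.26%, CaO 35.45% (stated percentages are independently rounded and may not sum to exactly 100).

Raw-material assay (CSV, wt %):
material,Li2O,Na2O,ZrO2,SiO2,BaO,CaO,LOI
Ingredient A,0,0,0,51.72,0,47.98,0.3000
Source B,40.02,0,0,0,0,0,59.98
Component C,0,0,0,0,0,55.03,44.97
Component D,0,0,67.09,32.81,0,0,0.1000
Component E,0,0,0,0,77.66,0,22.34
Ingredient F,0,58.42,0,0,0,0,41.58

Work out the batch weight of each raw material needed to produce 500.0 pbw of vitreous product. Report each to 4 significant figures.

All arithmetic runs at full float precision through the solve. Intermediates appear, with 4-significant-digit rounding, in the printout. Each reported value is rounded only once; the derived quantities (yield, glass mass, six oxide percentages, ignition loss, totals) are recomputed from the weighed amounts on 500.0 pbw of glass at full precision, precisely as stated by problem or answer.
Target masses of each oxide per 500.0 pbw vitreous product:
  Li2O: 6.511% × 500.0 = 32.56 pbw
  Na2O: 5.509% × 500.0 = 27.54 pbw
  ZrO2: 6.584% × 500.0 = 32.92 pbw
  SiO2: 35.69% × 500.0 = 178.4 pbw
  BaO: 10.26% × 500.0 = 51.30 pbw
  CaO: 35.45% × 500.0 = 177.2 pbw
Checking each oxide sum per the reported batch figures, at the basis given (every target is met by its sum exact up to rounding of places):
  Li2O: 81.35·0.4002 = 32.56 pbw (target 32.56 pbw)
  Na2O: 47.15·0.5842 = 27.55 pbw (target 27.54 pbw)
  ZrO2: 49.07·0.6709 = 32.92 pbw (target 32.92 pbw)
  SiO2: 313.9·0.5172 + 49.07·0.3281 = 178.4 pbw (target 178.4 pbw)
  BaO: 66.06·0.7766 = 51.30 pbw (target 51.30 pbw)
  CaO: 313.9·0.4798 + 48.41·0.5503 = 177.2 pbw (target 177.2 pbw)
Glass mass check: total charge less LOI = 500.0 pbw (targets for the oxides total 500.0 pbw; basis as stated: 500.0 pbw — a pure rounding effect).
Adding the batch up: Σ batch = 605.9 pbw; LOI loss = Σ batch·LOI = 105.9 pbw; the yield ratio, glass ÷ batch: 82.52%.

Batch per 500.0 pbw vitreous product:
  Ingredient A: 313.9 pbw
  Source B: 81.35 pbw
  Component C: 48.41 pbw
  Component D: 49.07 pbw
  Component E: 66.06 pbw
  Ingredient F: 47.15 pbw
Total batch = 605.9 pbw; LOI loss = 105.9 pbw; yield = 82.52%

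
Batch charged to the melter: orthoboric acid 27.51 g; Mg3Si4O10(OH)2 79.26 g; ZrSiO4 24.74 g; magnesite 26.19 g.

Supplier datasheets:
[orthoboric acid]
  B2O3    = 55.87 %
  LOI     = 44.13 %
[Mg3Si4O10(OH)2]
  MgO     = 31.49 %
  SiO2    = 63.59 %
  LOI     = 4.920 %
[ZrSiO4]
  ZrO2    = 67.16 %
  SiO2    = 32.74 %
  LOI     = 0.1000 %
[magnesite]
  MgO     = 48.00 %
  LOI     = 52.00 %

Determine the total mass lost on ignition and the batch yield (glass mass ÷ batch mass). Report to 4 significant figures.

In-progress results are printed rounded off to 4 significant digits within the worked lines — full float precision is kept at all times — every reported result undergoes a single rounding. All derived quantities (net glass mass, LOI, the four compositions, yield, totals) are computed using the weight values for 128.0 g of glass at exact precision exactly as printed in question or answer.
LOI of each material in turn:
  orthoboric acid: 27.51 × 0.4413 = 12.14 g
  Mg3Si4O10(OH)2: 79.26 × 0.04920 = 3.900 g
  ZrSiO4: 24.74 × 0.001000 = 0.02474 g
  magnesite: 26.19 × 0.5200 = 13.62 g
Total LOI = 29.68 g
Glass = batch − LOI = 157.7 − 29.68 = 128.0 g

LOI loss = 29.68 g; glass = 128.0 g; yield = 81.18%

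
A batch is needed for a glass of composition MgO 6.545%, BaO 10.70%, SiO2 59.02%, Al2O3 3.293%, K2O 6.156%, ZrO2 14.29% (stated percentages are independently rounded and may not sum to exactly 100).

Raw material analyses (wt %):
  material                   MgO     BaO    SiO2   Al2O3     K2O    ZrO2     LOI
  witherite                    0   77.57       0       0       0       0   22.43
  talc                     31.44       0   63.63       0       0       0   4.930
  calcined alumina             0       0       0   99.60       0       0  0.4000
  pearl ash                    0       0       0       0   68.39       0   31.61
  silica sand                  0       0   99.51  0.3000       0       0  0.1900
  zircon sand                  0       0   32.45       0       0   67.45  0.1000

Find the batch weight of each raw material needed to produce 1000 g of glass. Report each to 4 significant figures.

Batch per 1000 g glass:
  witherite: 137.9 g
  talc: 208.2 g
  calcined alumina: 31.88 g
  pearl ash: 90.01 g
  silica sand: 390.9 g
  zircon sand: 211.9 g
Total batch = 1071 g; LOI loss = 70.73 g; yield = 93.39%

Working values are printed rounded off to 4 significant digits as written; all internal work holds exact precision through the solve — a single rounding finalizes every reported result — the derived quantities (the totals, yield, LOI, net glass mass, the six compositions) are recomputed from the weighed amounts on 1000 g of glass at full precision, as set out in the question or the answer.
Oxide mass targets, per 1000 g glass:
  MgO: 6.545% × 1000 = 65.45 g
  BaO: 10.70% × 1000 = 107.0 g
  SiO2: 59.02% × 1000 = 590.2 g
  Al2O3: 3.293% × 1000 = 32.93 g
  K2O: 6.156% × 1000 = 61.56 g
  ZrO2: 14.29% × 1000 = 142.9 g
Oxide-by-oxide audit working from each reported weight, against the basis in use (each sum matches its target mass modulo rounding of the values):
  MgO: 208.2·0.3144 = 65.46 g (target 65.45 g)
  BaO: 137.9·0.7757 = 107.0 g (target 107.0 g)
  SiO2: 208.2·0.6363 + 390.9·0.9951 + 211.9·0.3245 = 590.2 g (target 590.2 g)
  Al2O3: 31.88·0.9960 + 390.9·0.003000 = 32.93 g (target 32.93 g)
  K2O: 90.01·0.6839 = 61.56 g (target 61.56 g)
  ZrO2: 211.9·0.6745 = 142.9 g (target 142.9 g)
Glass-mass closure: batch total minus LOI = 1000 g (summing oxide targets gives 1000 g; with the basis standing at 1000 g — any gap is answer rounding).
Batch grand total — Σ batch = 1071 g; LOI removed, Σ of batch·LOI: 70.73 g; as yield: glass ÷ batch → 93.39%.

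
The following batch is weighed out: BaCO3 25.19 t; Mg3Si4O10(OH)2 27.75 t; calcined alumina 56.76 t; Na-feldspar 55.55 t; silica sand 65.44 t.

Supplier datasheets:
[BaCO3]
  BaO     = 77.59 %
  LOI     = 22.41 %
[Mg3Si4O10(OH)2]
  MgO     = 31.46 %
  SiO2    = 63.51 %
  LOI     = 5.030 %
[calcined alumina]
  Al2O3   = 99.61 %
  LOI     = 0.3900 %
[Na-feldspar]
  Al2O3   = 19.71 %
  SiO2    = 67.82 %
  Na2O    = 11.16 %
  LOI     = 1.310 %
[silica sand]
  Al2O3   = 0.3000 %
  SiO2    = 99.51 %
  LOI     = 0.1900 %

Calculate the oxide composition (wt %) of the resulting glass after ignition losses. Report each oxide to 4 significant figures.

Glass mass = 222.6 t (batch 230.7 − LOI 8.114).
Composition: Al2O3 30.41%, MgO 3.922%, SiO2 54.10%, BaO 8.781%, Na2O 2.785%

Mid-chain values appear (rounded to four significant figures) in the working; the whole derivation maintains full float precision throughout; every reported result is rounded a single time; derived quantities, which include ignition loss, net glass mass, totals, the five compositions, the yield, are computed in full float precision, as written in the problem or answer text, from the weighed amounts on 222.6 t of glass.
Delivered oxide masses:
  Al2O3: 56.76·0.9961 + 55.55·0.1971 + 65.44·0.003000 = 67.68 t
  MgO: 27.75·0.3146 = 8.730 t
  SiO2: 27.75·0.6351 + 55.55·0.6782 + 65.44·0.9951 = 120.4 t
  BaO: 25.19·0.7759 = 19.54 t
  Na2O: 55.55·0.1116 = 6.199 t
LOI: 25.19·0.2241 + 27.75·0.05030 + 56.76·0.003900 + 55.55·0.01310 + 65.44·0.001900 = 8.114 t
batch − LOI leaves glass = 230.7 − 8.114 = 222.6 t (= Σ oxide masses)
percent share: oxide ÷ glass, ×100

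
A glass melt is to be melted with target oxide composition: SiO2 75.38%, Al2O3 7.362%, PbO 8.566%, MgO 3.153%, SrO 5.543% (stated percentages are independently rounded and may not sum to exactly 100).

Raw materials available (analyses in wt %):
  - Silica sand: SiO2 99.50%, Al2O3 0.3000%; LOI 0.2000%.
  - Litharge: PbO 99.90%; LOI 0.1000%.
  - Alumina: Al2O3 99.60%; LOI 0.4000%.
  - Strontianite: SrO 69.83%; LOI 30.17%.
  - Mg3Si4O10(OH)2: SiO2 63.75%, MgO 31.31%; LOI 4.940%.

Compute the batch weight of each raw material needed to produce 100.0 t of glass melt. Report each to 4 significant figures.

The intermediate values are shown (rounded to four significant figures) across the worked steps — every computation keeps exact precision from first step to last. Exactly one rounding lands on each reported number; derived quantities are recomputed starting from the weights at 100.0 t of glass in full float precision (net glass mass, the five compositions, LOI, the yield, totals), as they appear in the question or the answer.
Target oxide masses per 100.0 t glass melt:
  SiO2: 75.38% × 100.0 = 75.38 t
  Al2O3: 7.362% × 100.0 = 7.362 t
  PbO: 8.566% × 100.0 = 8.566 t
  MgO: 3.153% × 100.0 = 3.153 t
  SrO: 5.543% × 100.0 = 5.543 t
Verifying the oxide balance applying the batch weights above, relative to the basis at hand (sum by sum, the targets are met given rounding of the digits):
  SiO2: 69.31·0.9950 + 10.07·0.6375 = 75.38 t (target 75.38 t)
  Al2O3: 69.31·0.003000 + 7.183·0.9960 = 7.362 t (target 7.362 t)
  PbO: 8.575·0.9990 = 8.566 t (target 8.566 t)
  MgO: 10.07·0.3131 = 3.153 t (target 3.153 t)
  SrO: 7.938·0.6983 = 5.543 t (target 5.543 t)
Mass balance on the glass: Σ batch − LOI loss = 100.0 t (the targets, summed, come to 100.0 t; stated basis 100.0 t — deltas are rounding alone).
Adding the batch up: Σ batch = 103.1 t; loss to ignition Σ batch·LOI = 3.068 t; as yield: glass ÷ batch → 97.02%.

Batch per 100.0 t glass melt:
  Silica sand: 69.31 t
  Litharge: 8.575 t
  Alumina: 7.183 t
  Strontianite: 7.938 t
  Mg3Si4O10(OH)2: 10.07 t
Total batch = 103.1 t; LOI loss = 3.068 t; yield = 97.02%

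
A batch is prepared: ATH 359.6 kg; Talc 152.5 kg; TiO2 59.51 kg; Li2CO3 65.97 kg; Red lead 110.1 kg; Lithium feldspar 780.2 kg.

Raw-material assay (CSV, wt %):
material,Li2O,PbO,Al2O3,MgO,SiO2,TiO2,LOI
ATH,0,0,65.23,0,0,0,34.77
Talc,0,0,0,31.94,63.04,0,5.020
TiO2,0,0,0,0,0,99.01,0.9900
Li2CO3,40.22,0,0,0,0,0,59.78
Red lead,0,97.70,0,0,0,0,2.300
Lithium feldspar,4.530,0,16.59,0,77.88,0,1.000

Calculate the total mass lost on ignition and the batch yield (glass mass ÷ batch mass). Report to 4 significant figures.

The working math keeps full float precision at every stage — in-progress results appear rounded to four significant figures alongside each step; every reported number receives exactly one rounding; all derived quantities, including the yield, LOI, net glass mass, the totals, the six compositions, are rebuilt from the weighed amounts on 1345 kg of glass at full precision, exactly as printed in problem or answer.
Material-by-material LOI:
  ATH: 359.6 × 0.3477 = 125.0 kg
  Talc: 152.5 × 0.05020 = 7.655 kg
  TiO2: 59.51 × 0.009900 = 0.5891 kg
  Li2CO3: 65.97 × 0.5978 = 39.44 kg
  Red lead: 110.1 × 0.02300 = 2.532 kg
  Lithium feldspar: 780.2 × 0.01000 = 7.802 kg
Total LOI = 183.0 kg
Glass = batch − LOI = 1528 − 183.0 = 1345 kg

LOI loss = 183.0 kg; glass = 1345 kg; yield = 88.02%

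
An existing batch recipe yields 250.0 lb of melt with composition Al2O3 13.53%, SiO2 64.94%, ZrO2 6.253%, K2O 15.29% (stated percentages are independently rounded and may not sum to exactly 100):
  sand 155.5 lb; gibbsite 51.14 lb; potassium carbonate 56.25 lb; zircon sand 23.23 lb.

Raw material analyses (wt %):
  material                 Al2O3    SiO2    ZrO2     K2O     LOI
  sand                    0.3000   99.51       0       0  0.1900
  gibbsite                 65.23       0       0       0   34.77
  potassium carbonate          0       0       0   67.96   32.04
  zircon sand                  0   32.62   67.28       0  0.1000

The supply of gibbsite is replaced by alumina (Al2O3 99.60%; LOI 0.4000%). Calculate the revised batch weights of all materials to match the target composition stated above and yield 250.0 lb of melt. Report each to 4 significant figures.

The whole derivation maintains exact precision in all steps — the intermediate values are printed, with 4-significant-figure rounding, across the worked steps; every reported result takes a single rounding — all derived quantities are re-derived from the weighed amounts for 250.0 lb of glass in full precision (four oxide percentages, LOI, totals, the yield, glass mass) as quoted within problem or answer.
Oxide mass targets, per 250.0 lb melt:
  Al2O3: 13.53% × 250.0 = 33.83 lb
  SiO2: 64.94% × 250.0 = 162.4 lb
  ZrO2: 6.253% × 250.0 = 15.63 lb
  K2O: 15.29% × 250.0 = 38.22 lb
Sums-versus-targets review with the batch weights as given, per the basis as stated (sum by sum, the targets are met within answer rounding):
  Al2O3: 155.5·0.003000 + 33.49·0.9960 = 33.82 lb (target 33.83 lb)
  SiO2: 155.5·0.9951 + 23.23·0.3262 = 162.3 lb (target 162.4 lb)
  ZrO2: 23.23·0.6728 = 15.63 lb (target 15.63 lb)
  K2O: 56.25·0.6796 = 38.23 lb (target 38.22 lb)
Glass mass check: the batch minus its LOI: 250.0 lb (oxide target masses add up to 250.0 lb; the stated basis being 250.0 lb — any gap is answer rounding).
Batch total: Σ batch = 268.5 lb; ignition loss, Σ(batch × LOI) = 18.48 lb; the yield ratio, glass ÷ batch: 93.12%.

Revised batch per 250.0 lb melt:
  sand: 155.5 lb
  alumina: 33.49 lb
  potassium carbonate: 56.25 lb
  zircon sand: 23.23 lb
Total batch = 268.5 lb; LOI loss = 18.48 lb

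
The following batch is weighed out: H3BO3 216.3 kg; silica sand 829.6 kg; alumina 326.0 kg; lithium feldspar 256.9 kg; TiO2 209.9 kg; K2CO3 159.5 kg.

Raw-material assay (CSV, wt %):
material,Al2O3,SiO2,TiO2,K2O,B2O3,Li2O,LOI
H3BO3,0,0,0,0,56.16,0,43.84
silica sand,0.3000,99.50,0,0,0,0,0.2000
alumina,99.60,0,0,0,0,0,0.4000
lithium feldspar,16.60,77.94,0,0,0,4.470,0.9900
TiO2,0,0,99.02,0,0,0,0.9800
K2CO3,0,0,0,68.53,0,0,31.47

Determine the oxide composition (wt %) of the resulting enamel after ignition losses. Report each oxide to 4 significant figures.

Glass mass = 1846 kg (batch 1998 − LOI 152.6).
Composition: Al2O3 20.04%, SiO2 55.57%, TiO2 11.26%, K2O 5.922%, B2O3 6.582%, Li2O 0.6222%

All arithmetic maintains exact precision in every operation — the intermediate values are printed (rounded to four significant figures) on the page — each reported number takes a single rounding; all derived quantities (net glass mass, ignition loss, yield, six oxide percentages, totals) are computed from the batch weights on 1846 kg of glass at exact precision as they appear in either problem or answer.
Delivered oxide masses:
  Al2O3: 829.6·0.003000 + 326.0·0.9960 + 256.9·0.1660 = 369.8 kg
  SiO2: 829.6·0.9950 + 256.9·0.7794 = 1026 kg
  TiO2: 209.9·0.9902 = 207.8 kg
  K2O: 159.5·0.6853 = 109.3 kg
  B2O3: 216.3·0.5616 = 121.5 kg
  Li2O: 256.9·0.04470 = 11.48 kg
LOI: 216.3·0.4384 + 829.6·0.002000 + 326.0·0.004000 + 256.9·0.009900 + 209.9·0.009800 + 159.5·0.3147 = 152.6 kg
Resulting glass, batch − LOI: 1998 − 152.6 = 1846 kg (matching Σ of the oxides)
percent by weight: oxide/glass ×100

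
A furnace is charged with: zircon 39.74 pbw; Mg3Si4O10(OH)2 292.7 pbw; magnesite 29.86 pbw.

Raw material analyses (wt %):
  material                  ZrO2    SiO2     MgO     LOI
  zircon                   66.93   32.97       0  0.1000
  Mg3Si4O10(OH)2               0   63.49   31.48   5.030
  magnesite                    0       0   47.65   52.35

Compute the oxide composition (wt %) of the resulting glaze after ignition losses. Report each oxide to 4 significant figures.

Each numeric step holds full float precision through every step — rounding to four significant digits extends to each in-between result as printed; every reported result takes a single rounding — the derived quantities (ignition loss, three oxide percentages, the totals, yield, glass mass) are re-derived in exact precision using the weight values for 331.9 pbw of glass, precisely as stated by the question or the answer.
Oxide-by-oxide delivered mass:
  ZrO2: 39.74·0.6693 = 26.60 pbw
  SiO2: 39.74·0.3297 + 292.7·0.6349 = 198.9 pbw
  MgO: 292.7·0.3148 + 29.86·0.4765 = 106.4 pbw
LOI: 39.74·0.001000 + 292.7·0.05030 + 29.86·0.5235 = 30.39 pbw
The glass mass, total less LOI, = 362.3 − 30.39 = 331.9 pbw (= the summed oxide contributions)
wt % = oxide mass / glass mass × 100

Glass mass = 331.9 pbw (batch 362.3 − LOI 30.39).
Composition: ZrO2 8.014%, SiO2 59.94%, MgO 32.05%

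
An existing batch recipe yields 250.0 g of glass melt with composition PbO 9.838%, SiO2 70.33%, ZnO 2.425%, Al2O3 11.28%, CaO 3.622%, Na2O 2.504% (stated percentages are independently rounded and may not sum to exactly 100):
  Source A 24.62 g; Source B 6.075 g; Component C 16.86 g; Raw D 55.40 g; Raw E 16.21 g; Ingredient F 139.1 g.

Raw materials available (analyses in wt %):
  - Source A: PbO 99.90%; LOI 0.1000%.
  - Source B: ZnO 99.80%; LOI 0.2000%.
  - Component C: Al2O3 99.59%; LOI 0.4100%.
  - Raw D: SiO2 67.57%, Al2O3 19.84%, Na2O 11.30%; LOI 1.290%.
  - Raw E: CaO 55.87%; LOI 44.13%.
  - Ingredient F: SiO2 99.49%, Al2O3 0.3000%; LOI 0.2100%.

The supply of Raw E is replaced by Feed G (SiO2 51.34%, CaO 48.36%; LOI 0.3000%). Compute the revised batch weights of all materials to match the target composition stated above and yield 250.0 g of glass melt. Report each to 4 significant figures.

Values along the way are shown (rounded to four significant figures) across the worked steps — each numeric step holds exact precision from start to finish. Every reported number includes exactly one rounding. The derived quantities (yield, totals, ignition loss, glass mass, six oxide percentages) are rebuilt at exact precision starting from the weights on 250.0 g of glass, as given in the problem or the answer.
Oxide-by-oxide targets in 250.0 g glass melt:
  PbO: 9.838% × 250.0 = 24.60 g
  SiO2: 70.33% × 250.0 = 175.8 g
  ZnO: 2.425% × 250.0 = 6.062 g
  Al2O3: 11.28% × 250.0 = 28.20 g
  CaO: 3.622% × 250.0 = 9.055 g
  Na2O: 2.504% × 250.0 = 6.260 g
Balance tally, oxide-wise, working from each reported weight, on the stated basis (delivered sums recover each target inside rounding margins):
  PbO: 24.62·0.9990 = 24.60 g (target 24.60 g)
  SiO2: 55.40·0.6757 + 18.72·0.5134 + 129.4·0.9949 = 175.8 g (target 175.8 g)
  ZnO: 6.075·0.9980 = 6.063 g (target 6.062 g)
  Al2O3: 16.89·0.9959 + 55.40·0.1984 + 129.4·0.003000 = 28.20 g (target 28.20 g)
  CaO: 18.72·0.4836 = 9.053 g (target 9.055 g)
  Na2O: 55.40·0.1130 = 6.260 g (target 6.260 g)
Mass balance on the glass: whole batch net of LOI = 250.0 g (summing oxide targets gives 250.0 g; against the stated basis, 250.0 g — any gap is answer rounding).
Adding the batch up: Σ batch = 251.1 g; Σ batch·LOI gives LOI loss = 1.149 g; glass ÷ batch gives a yield of 99.54%.

Revised batch per 250.0 g glass melt:
  Source A: 24.62 g
  Source B: 6.075 g
  Component C: 16.89 g
  Raw D: 55.40 g
  Feed G: 18.72 g
  Ingredient F: 129.4 g
Total batch = 251.1 g; LOI loss = 1.149 g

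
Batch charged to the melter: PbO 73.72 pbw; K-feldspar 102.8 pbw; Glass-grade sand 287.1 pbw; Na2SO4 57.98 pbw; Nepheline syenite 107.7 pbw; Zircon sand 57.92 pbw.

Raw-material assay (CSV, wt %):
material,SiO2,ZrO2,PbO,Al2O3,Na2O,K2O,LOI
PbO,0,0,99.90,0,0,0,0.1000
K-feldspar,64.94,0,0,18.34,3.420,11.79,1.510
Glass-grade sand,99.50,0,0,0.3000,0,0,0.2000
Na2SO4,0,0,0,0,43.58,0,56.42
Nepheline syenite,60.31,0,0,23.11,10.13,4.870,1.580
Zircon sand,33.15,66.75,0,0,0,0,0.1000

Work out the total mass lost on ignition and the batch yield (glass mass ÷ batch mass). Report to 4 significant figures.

LOI loss = 36.67 pbw; glass = 650.5 pbw; yield = 94.66%

Each numeric step holds exact precision from first step to last — intermediates are rounded off to 4 significant digits when quoted. Each reported result takes a single rounding; the derived quantities, which include the six compositions, the totals, ignition loss, net glass mass, yield, are rebuilt in exact precision, as given in question or answer, from the weighed amounts on 650.5 pbw of glass.
Each material's LOI contribution:
  PbO: 73.72 × 0.001000 = 0.07372 pbw
  K-feldspar: 102.8 × 0.01510 = 1.552 pbw
  Glass-grade sand: 287.1 × 0.002000 = 0.5742 pbw
  Na2SO4: 57.98 × 0.5642 = 32.71 pbw
  Nepheline syenite: 107.7 × 0.01580 = 1.702 pbw
  Zircon sand: 57.92 × 0.001000 = 0.05792 pbw
Total LOI = 36.67 pbw
Glass = batch − LOI = 687.2 − 36.67 = 650.5 pbw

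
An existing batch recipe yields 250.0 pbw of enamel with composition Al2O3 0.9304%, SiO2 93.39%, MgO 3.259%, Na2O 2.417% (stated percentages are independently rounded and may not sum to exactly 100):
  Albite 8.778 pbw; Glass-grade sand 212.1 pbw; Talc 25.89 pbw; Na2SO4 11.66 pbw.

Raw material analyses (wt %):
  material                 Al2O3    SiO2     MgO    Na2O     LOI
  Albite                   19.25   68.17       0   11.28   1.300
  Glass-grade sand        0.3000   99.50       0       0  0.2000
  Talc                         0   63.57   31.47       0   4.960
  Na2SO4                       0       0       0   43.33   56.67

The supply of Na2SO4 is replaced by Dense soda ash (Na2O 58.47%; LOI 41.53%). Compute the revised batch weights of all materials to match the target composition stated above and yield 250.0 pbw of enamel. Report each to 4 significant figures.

Mid-chain values are displayed rounded to four significant digits. Full precision is held all the way through; each reported value sees exactly one rounding — derived quantities are recomputed from the batch weights at 250.0 pbw of glass at exact precision (ignition loss, the totals, yield, four oxide percentages, net glass mass) as given in either problem or answer.
The oxide mass targets at 250.0 pbw enamel:
  Al2O3: 0.9304% × 250.0 = 2.326 pbw
  SiO2: 93.39% × 250.0 = 233.5 pbw
  MgO: 3.259% × 250.0 = 8.148 pbw
  Na2O: 2.417% × 250.0 = 6.042 pbw
Oxide-by-oxide audit on the weights just shown, under the basis named above (target by target, the sums agree modulo rounding of the values):
  Al2O3: 8.778·0.1925 + 212.1·0.003000 = 2.326 pbw (target 2.326 pbw)
  SiO2: 8.778·0.6817 + 212.1·0.9950 + 25.89·0.6357 = 233.5 pbw (target 233.5 pbw)
  MgO: 25.89·0.3147 = 8.148 pbw (target 8.148 pbw)
  Na2O: 8.778·0.1128 + 8.641·0.5847 = 6.043 pbw (target 6.042 pbw)
Auditing the glass mass value: total charge less LOI = 250.0 pbw (summing oxide targets gives 250.0 pbw; with the basis standing at 250.0 pbw — a pure rounding effect).
Whole-batch sum: Σ batch = 255.4 pbw; loss to ignition Σ batch·LOI = 5.411 pbw; as yield: glass ÷ batch → 97.88%.

Revised batch per 250.0 pbw enamel:
  Albite: 8.778 pbw
  Glass-grade sand: 212.1 pbw
  Talc: 25.89 pbw
  Dense soda ash: 8.641 pbw
Total batch = 255.4 pbw; LOI loss = 5.411 pbw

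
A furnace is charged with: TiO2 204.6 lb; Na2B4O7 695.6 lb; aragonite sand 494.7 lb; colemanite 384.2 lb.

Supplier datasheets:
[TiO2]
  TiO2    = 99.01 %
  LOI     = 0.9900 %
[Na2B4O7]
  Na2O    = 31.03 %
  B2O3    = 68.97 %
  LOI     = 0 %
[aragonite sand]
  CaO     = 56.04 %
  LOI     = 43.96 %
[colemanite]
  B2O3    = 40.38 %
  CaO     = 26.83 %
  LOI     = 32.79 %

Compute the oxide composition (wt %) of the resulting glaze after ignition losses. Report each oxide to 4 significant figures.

Each numeric step runs at full precision throughout. Mid-chain values are displayed, rounded to four significant figures, in the printout. Each reported number is rounded only once. The derived quantities are rebuilt from the batch weights per 1434 lb of glass at full precision (yield, net glass mass, ignition loss, four oxide percentages, the totals) exactly as shown in either problem or answer.
Oxide masses out of the charge:
  TiO2: 204.6·0.9901 = 202.6 lb
  Na2O: 695.6·0.3103 = 215.8 lb
  B2O3: 695.6·0.6897 + 384.2·0.4038 = 634.9 lb
  CaO: 494.7·0.5604 + 384.2·0.2683 = 380.3 lb
LOI: 204.6·0.009900 + 494.7·0.4396 + 384.2·0.3279 = 345.5 lb
The glass mass, total less LOI, = 1779 − 345.5 = 1434 lb (= the summed oxide contributions)
percent by weight: oxide/glass ×100

Glass mass = 1434 lb (batch 1779 − LOI 345.5).
Composition: TiO2 14.13%, Na2O 15.06%, B2O3 44.29%, CaO 26.53%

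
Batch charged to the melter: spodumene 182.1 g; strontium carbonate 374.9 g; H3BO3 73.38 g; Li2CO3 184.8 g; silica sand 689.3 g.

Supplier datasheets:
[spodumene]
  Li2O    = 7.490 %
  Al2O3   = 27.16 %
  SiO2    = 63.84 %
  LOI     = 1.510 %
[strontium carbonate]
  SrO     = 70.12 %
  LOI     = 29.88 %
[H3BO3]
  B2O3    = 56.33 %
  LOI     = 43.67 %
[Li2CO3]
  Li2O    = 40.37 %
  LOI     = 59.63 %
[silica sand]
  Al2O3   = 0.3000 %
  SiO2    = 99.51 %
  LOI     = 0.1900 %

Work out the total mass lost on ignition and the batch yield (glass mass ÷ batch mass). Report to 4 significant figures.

LOI loss = 258.3 g; glass = 1246 g; yield = 82.83%

Full precision is maintained at each step. In-progress results appear with 4-significant-digit rounding across the worked steps; every reported number is rounded just once; the derived quantities (glass mass, the totals, the yield, ignition loss, five oxide percentages) are rebuilt from the weighed amounts at 1246 g of glass in exact precision as they appear in question or answer.
LOI of each material in turn:
  spodumene: 182.1 × 0.01510 = 2.750 g
  strontium carbonate: 374.9 × 0.2988 = 112.0 g
  H3BO3: 73.38 × 0.4367 = 32.05 g
  Li2CO3: 184.8 × 0.5963 = 110.2 g
  silica sand: 689.3 × 0.001900 = 1.310 g
Total LOI = 258.3 g
Glass = batch − LOI = 1504 − 258.3 = 1246 g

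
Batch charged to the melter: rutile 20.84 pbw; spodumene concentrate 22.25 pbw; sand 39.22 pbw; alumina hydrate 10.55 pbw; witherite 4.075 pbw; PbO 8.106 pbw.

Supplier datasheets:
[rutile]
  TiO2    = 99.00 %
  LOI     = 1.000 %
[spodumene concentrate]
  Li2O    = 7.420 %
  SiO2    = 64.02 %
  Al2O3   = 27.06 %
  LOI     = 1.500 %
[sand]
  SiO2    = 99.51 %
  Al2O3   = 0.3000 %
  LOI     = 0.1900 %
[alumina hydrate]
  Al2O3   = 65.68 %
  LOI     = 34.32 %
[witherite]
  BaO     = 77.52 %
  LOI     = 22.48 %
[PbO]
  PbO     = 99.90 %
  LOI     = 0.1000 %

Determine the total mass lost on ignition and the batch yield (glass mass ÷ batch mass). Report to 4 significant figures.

LOI loss = 5.162 pbw; glass = 99.88 pbw; yield = 95.09%

Each numeric step carries full precision throughout; intermediates appear rounded to 4 significant digits; a single rounding produces each reported value; derived quantities, which include six oxide percentages, glass mass, totals, the yield, LOI, are carried in full float precision, as quoted within the question or the answer, using the weight values per 99.88 pbw of glass.
Loss on ignition, line by line:
  rutile: 20.84 × 0.01000 = 0.2084 pbw
  spodumene concentrate: 22.25 × 0.01500 = 0.3337 pbw
  sand: 39.22 × 0.001900 = 0.07452 pbw
  alumina hydrate: 10.55 × 0.3432 = 3.621 pbw
  witherite: 4.075 × 0.2248 = 0.9161 pbw
  PbO: 8.106 × 0.001000 = 0.008106 pbw
Total LOI = 5.162 pbw
Glass = batch − LOI = 105.0 − 5.162 = 99.88 pbw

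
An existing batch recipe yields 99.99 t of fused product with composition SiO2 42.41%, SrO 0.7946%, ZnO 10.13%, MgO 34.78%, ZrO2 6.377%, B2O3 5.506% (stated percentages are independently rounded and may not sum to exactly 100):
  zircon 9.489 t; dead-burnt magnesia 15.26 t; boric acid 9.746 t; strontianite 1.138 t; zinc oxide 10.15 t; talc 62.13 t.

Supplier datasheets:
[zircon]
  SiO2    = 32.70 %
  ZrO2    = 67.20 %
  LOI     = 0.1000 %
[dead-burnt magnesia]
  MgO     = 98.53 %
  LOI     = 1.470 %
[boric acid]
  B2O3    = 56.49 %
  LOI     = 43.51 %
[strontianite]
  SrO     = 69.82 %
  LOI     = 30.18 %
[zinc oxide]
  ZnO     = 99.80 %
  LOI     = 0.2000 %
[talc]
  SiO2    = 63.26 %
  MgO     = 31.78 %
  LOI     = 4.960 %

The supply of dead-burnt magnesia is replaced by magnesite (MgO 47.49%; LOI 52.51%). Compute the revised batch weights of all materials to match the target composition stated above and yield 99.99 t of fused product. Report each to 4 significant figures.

Revised batch per 99.99 t fused product:
  zircon: 9.489 t
  magnesite: 31.65 t
  boric acid: 9.746 t
  strontianite: 1.138 t
  zinc oxide: 10.15 t
  talc: 62.13 t
Total batch = 124.3 t; LOI loss = 24.31 t

Values along the way appear rounded to 4 significant figures in the printout — every computation keeps full precision through every step. Every reported result undergoes a single rounding — the derived quantities (LOI, glass mass, totals, yield, the six compositions) are computed in exact precision from the weighed amounts at 99.99 t of glass as given in the problem or answer text.
Per-oxide target masses for 99.99 t fused product:
  SiO2: 42.41% × 99.99 = 42.41 t
  SrO: 0.7946% × 99.99 = 0.7945 t
  ZnO: 10.13% × 99.99 = 10.13 t
  MgO: 34.78% × 99.99 = 34.78 t
  ZrO2: 6.377% × 99.99 = 6.376 t
  B2O3: 5.506% × 99.99 = 5.505 t
Per-oxide balance check with the batch weights as given, versus the basis set out (oxide sums agree with the targets modulo rounding of the values):
  SiO2: 9.489·0.3270 + 62.13·0.6326 = 42.41 t (target 42.41 t)
  SrO: 1.138·0.6982 = 0.7946 t (target 0.7945 t)
  ZnO: 10.15·0.9980 = 10.13 t (target 10.13 t)
  MgO: 31.65·0.4749 + 62.13·0.3178 = 34.78 t (target 34.78 t)
  ZrO2: 9.489·0.6720 = 6.377 t (target 6.376 t)
  B2O3: 9.746·0.5649 = 5.506 t (target 5.505 t)
Glass-mass bookkeeping: total batch − LOI = 99.99 t (targets for the oxides total 99.99 t; the stated basis being 99.99 t — rounding explains the deltas).
Adding the batch up: Σ batch = 124.3 t; Σ batch·LOI gives LOI loss = 24.31 t; as yield: glass ÷ batch → 80.44%.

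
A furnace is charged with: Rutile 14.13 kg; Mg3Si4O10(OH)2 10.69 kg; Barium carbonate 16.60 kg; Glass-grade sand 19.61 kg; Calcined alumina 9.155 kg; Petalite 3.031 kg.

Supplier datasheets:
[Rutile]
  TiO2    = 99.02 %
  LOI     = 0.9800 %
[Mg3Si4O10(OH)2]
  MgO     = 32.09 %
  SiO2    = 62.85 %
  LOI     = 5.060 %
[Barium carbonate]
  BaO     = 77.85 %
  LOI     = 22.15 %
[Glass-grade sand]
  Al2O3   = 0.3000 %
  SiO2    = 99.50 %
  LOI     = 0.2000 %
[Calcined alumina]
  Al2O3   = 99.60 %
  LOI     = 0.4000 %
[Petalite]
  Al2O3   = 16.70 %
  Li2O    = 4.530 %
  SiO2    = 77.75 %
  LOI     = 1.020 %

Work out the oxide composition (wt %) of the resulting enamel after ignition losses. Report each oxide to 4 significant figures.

Glass mass = 68.75 kg (batch 73.22 − LOI 4.463).
Composition: BaO 18.80%, TiO2 20.35%, Al2O3 14.08%, Li2O 0.1997%, MgO 4.989%, SiO2 41.58%

All internal work holds exact precision at all times. Values along the way are shown, rounded to 4 significant digits, across the worked steps; every reported figure includes exactly one rounding — derived quantities are carried in full precision (six oxide percentages, LOI, net glass mass, the totals, yield) starting from the weights for 68.75 kg of glass, as quoted within the problem or answer text.
Mass of each oxide from the mix:
  BaO: 16.60·0.7785 = 12.92 kg
  TiO2: 14.13·0.9902 = 13.99 kg
  Al2O3: 19.61·0.003000 + 9.155·0.9960 + 3.031·0.1670 = 9.683 kg
  Li2O: 3.031·0.04530 = 0.1373 kg
  MgO: 10.69·0.3209 = 3.430 kg
  SiO2: 10.69·0.6285 + 19.61·0.9950 + 3.031·0.7775 = 28.59 kg
LOI: 14.13·0.009800 + 10.69·0.05060 + 16.60·0.2215 + 19.61·0.002000 + 9.155·0.004000 + 3.031·0.01020 = 4.463 kg
Net of LOI, the glass mass = 73.22 − 4.463 = 68.75 kg (= the summed oxide contributions)
each oxide over glass, ×100, is wt %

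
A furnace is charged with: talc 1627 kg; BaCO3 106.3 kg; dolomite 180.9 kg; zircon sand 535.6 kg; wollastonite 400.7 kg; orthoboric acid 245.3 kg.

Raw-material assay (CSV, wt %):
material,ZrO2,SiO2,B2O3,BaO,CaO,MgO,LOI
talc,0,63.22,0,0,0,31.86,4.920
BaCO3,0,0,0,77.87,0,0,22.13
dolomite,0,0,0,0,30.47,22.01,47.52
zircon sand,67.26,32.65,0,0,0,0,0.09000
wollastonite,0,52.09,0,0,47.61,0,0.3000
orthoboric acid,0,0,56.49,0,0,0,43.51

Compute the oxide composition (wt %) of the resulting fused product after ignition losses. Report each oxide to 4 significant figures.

Glass mass = 2798 kg (batch 3096 − LOI 298.0).
Composition: ZrO2 12.88%, SiO2 50.47%, B2O3 4.953%, BaO 2.959%, CaO 8.789%, MgO 19.95%

Working values are shown with 4-significant-figure rounding in the printout. The whole derivation maintains exact precision through the solve — exactly one rounding is applied to each reported result — all derived quantities, including totals, LOI, six oxide percentages, the yield, glass mass, are carried from the weighed amounts at 2798 kg of glass in full precision as given in question or answer.
What the batch supplies per oxide:
  ZrO2: 535.6·0.6726 = 360.2 kg
  SiO2: 1627·0.6322 + 535.6·0.3265 + 400.7·0.5209 = 1412 kg
  B2O3: 245.3·0.5649 = 138.6 kg
  BaO: 106.3·0.7787 = 82.78 kg
  CaO: 180.9·0.3047 + 400.7·0.4761 = 245.9 kg
  MgO: 1627·0.3186 + 180.9·0.2201 = 558.2 kg
LOI: 1627·0.04920 + 106.3·0.2213 + 180.9·0.4752 + 535.6·9.000e-04 + 400.7·0.003000 + 245.3·0.4351 = 298.0 kg
batch − LOI leaves glass = 3096 − 298.0 = 2798 kg (= Σ oxide masses)
wt % = oxide mass / glass mass × 100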